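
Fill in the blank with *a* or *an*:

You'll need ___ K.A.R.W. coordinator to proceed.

a

The indefinite article is chosen by the initial *sound* of the following word, not its spelling.
The initialism *K.A.R.W.* is read letter by letter; the first letter, K, is pronounced /keɪ/, which begins with a consonant sound.
So the article is *a*: You'll need a K.A.R.W. coordinator to proceed.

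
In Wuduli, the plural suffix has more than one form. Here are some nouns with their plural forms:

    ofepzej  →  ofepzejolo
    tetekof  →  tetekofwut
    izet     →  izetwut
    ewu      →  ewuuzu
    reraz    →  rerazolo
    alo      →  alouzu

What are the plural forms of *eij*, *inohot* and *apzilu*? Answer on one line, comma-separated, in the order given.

eijolo, inohotwut, apziluuzu

Looking at the final sound of each stem: -wut when the stem ends in a voiceless consonant (*tetekof*, *izet*); -olo when the stem ends in a voiced consonant (*ofepzej*, *reraz*); -uzu when the stem ends in a vowel (*ewu*, *alo*).
*eij*: final sound = /j/, a voiced consonant → -olo → *eijolo*.
*inohot* — final sound /t/ (a voiceless consonant) → -wut → *inohotwut*.
*apzilu*: final sound = /u/, a vowel → -uzu → *apziluuzu*.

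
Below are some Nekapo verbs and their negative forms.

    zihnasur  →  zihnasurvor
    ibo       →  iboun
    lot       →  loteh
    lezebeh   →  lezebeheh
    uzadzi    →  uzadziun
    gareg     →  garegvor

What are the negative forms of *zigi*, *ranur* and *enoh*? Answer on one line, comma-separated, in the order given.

The alternation tracks the final sound of the stem — -eh when the stem ends in a voiceless consonant (*lot*, *lezebeh*); -vor when the stem ends in a voiced consonant (*zihnasur*, *gareg*); -un when the stem ends in a vowel (*ibo*, *uzadzi*).
*zigi* — final sound /i/ (a vowel) → -un → *zigiun*.
*ranur*: final sound = /r/, a voiced consonant → -vor → *ranurvor*.
*enoh* — final sound /h/ (a voiceless consonant) → -eh → *enoheh*.

zigiun, ranurvor, enoheh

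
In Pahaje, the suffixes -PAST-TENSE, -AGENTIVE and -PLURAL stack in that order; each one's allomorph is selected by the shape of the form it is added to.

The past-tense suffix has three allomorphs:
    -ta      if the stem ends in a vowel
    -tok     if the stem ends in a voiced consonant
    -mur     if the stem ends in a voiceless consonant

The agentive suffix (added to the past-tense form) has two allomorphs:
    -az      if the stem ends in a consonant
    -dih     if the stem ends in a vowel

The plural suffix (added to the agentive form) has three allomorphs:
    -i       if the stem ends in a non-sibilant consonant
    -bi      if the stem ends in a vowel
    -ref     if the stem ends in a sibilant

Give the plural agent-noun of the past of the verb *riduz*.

riduztokazref

Since the final sound of *riduz* is /z/ (a voiced consonant), it takes -tok, giving *riduztok*.
The past-tense form *riduztok* — final sound /k/ (a consonant) → -az → *riduztokaz*.
The agentive form *riduztokaz*: final sound = /z/, a sibilant → -ref → *riduztokazref*.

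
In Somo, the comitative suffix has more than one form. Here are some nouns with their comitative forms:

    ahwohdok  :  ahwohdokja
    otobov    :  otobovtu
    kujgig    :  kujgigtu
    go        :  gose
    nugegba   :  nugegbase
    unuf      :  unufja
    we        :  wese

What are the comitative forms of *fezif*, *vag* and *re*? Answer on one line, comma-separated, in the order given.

fezifja, vagtu, rese

The alternation tracks the final sound of the stem — -ja when the stem ends in a voiceless consonant (*ahwohdok*, *unuf*); -tu when the stem ends in a voiced consonant (*otobov*, *kujgig*); -se when the stem ends in a vowel (*go*, *nugegba*, *we*).
The final sound of *fezif* is /f/, which is a voiceless consonant, so the suffix is -ja, giving *fezifja*.
*vag*: final sound = /g/, a voiced consonant → -tu → *vagtu*.
*re* — final sound /e/ (a vowel) → -se → *rese*.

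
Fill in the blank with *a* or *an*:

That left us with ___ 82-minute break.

an

The indefinite article is chosen by the initial *sound* of the following word, not its spelling.
The number *82* is spoken "eighty-…", beginning with /ˈeɪti/ — a vowel sound.
So the article is *an*: That left us with an 82-minute break.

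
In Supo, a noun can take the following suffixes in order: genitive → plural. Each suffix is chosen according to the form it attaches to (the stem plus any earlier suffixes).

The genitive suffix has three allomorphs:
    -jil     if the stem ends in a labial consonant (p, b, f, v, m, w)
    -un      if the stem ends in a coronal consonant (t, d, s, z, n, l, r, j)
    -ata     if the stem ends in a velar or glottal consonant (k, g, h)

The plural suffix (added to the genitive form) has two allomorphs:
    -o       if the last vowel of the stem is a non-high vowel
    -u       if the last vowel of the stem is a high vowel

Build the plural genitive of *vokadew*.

vokadewjilu

*vokadew*: final consonant = /w/, labial → -jil → *vokadewjil*.
The last vowel of the genitive form *vokadewjil* is /i/, which is a high vowel, so the plural suffix is -u, giving *vokadewjilu*.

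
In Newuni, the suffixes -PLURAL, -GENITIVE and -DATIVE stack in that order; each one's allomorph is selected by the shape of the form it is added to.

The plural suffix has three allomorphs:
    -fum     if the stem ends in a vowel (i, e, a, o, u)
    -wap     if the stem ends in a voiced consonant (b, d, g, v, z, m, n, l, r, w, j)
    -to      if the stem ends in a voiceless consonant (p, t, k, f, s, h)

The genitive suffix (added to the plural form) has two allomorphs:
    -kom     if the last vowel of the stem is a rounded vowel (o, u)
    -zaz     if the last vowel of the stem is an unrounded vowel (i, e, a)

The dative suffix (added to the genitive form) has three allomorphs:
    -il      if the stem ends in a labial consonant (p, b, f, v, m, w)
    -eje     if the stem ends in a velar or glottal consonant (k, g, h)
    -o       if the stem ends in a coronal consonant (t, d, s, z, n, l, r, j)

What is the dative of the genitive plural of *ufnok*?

The final sound of *ufnok* is /k/, which is a voiceless consonant, so the plural suffix is -to, giving *ufnokto*.
The plural form *ufnokto* — last vowel /o/ (a rounded vowel) → -kom → *ufnoktokom*.
The genitive form *ufnoktokom* — final consonant /m/ (labial) → -il → *ufnoktokomil*.

ufnoktokomil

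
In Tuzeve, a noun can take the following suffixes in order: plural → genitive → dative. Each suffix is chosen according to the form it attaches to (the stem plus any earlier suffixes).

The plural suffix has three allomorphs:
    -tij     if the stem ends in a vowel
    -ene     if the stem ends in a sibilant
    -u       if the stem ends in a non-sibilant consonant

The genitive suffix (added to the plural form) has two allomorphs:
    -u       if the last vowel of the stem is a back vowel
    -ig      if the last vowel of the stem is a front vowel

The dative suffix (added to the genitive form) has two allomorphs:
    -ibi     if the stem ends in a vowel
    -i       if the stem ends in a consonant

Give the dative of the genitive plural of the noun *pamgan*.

*pamgan* — final sound /n/ (a non-sibilant consonant) → -u → *pamganu*.
The plural form *pamganu* — last vowel /u/ (a back vowel) → -u → *pamganuu*.
The genitive form *pamganuu* — final sound /u/ (a vowel) → -ibi → *pamganuuibi*.

pamganuuibi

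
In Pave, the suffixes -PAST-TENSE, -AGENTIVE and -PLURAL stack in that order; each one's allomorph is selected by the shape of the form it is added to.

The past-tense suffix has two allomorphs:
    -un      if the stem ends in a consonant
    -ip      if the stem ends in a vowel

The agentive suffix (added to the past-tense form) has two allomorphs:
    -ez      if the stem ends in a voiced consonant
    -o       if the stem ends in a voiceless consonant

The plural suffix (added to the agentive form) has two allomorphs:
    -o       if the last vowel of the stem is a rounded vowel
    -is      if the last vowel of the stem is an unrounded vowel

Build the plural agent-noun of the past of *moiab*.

moiabunezis

*moiab*: final sound = /b/, a consonant → -un → *moiabun*.
The final consonant of the past-tense form *moiabun* is /n/, which is voiced, so the agentive suffix is -ez, giving *moiabunez*.
The last vowel of the agentive form *moiabunez* is /e/, which is an unrounded vowel, so the plural suffix is -is, giving *moiabunezis*.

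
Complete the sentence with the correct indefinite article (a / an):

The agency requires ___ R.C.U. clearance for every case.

The indefinite article is chosen by the initial *sound* of the following word, not its spelling.
The initialism *R.C.U.* is read letter by letter; the first letter, R, is pronounced /ɑr/, which begins with a vowel sound.
So the article is *an*: The agency requires an R.C.U. clearance for every case.

an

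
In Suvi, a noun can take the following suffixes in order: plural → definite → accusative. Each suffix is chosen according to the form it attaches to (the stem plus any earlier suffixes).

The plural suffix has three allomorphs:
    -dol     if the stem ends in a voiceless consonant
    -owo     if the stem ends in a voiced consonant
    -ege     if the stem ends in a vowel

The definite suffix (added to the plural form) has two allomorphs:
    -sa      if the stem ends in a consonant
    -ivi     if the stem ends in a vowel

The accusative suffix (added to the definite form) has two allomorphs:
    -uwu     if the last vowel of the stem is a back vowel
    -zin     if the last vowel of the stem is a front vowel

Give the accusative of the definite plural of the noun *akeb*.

*akeb*: final sound = /b/, a voiced consonant → -owo → *akebowo*.
Since the final sound of the plural form *akebowo* is /o/ (a vowel), it takes -ivi, giving *akebowoivi*.
The definite form *akebowoivi* — last vowel /i/ (a front vowel) → -zin → *akebowoivizin*.

akebowoivizin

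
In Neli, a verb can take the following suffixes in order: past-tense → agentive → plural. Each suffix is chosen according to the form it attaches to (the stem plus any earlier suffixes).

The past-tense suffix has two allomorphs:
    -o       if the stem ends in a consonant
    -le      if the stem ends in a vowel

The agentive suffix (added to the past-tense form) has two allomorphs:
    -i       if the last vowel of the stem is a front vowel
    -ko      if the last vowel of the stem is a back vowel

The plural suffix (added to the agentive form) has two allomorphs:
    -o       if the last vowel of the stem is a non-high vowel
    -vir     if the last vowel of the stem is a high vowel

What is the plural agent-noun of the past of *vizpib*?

vizpibokoo

*vizpib*: final sound = /b/, a consonant → -o → *vizpibo*.
The past-tense form *vizpibo* — last vowel /o/ (a back vowel) → -ko → *vizpiboko*.
The last vowel of the agentive form *vizpiboko* is /o/, which is a non-high vowel, so the plural suffix is -o, giving *vizpibokoo*.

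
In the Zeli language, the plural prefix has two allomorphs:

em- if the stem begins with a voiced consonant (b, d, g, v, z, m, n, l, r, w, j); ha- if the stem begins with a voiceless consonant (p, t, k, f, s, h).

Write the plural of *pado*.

hapado

*pado* — first consonant /p/ (voiceless) → ha- → *hapado*.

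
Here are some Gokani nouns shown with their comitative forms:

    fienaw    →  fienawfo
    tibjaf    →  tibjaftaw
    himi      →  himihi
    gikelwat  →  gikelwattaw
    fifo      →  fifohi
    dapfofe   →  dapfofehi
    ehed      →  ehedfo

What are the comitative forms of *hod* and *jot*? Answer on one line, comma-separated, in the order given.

Looking at the final sound of each stem: -taw when the stem ends in a voiceless consonant (*tibjaf*, *gikelwat*); -fo when the stem ends in a voiced consonant (*fienaw*, *ehed*); -hi when the stem ends in a vowel (*himi*, *fifo*, *dapfofe*).
Since the final sound of *hod* is /d/ (a voiced consonant), it takes -fo, giving *hodfo*.
*jot*: final sound = /t/, a voiceless consonant → -taw → *jottaw*.

hodfo, jottaw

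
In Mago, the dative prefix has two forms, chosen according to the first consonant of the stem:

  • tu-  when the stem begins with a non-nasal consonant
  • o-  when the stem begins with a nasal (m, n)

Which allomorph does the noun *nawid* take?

o-

Since the first consonant of *nawid* is /n/ (a nasal), it takes o-.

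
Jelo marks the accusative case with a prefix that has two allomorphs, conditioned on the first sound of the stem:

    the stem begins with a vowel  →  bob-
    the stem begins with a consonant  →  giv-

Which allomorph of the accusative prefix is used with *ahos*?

*ahos* — first sound /a/ (a vowel) → bob-.

bob-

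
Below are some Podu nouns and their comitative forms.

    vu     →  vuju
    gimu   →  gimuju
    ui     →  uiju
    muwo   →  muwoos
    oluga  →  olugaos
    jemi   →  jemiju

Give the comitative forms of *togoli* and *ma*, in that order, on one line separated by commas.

togoliju, maos

The alternation tracks the last vowel of the stem — -ju when the last vowel of the stem is a high vowel (*vu*, *gimu*, *ui*, *jemi*); -os when the last vowel of the stem is a non-high vowel (*muwo*, *oluga*).
The last vowel of *togoli* is /i/, which is a high vowel, so the suffix is -ju, giving *togoliju*.
Since the last vowel of *ma* is /a/ (a non-high vowel), it takes -os, giving *maos*.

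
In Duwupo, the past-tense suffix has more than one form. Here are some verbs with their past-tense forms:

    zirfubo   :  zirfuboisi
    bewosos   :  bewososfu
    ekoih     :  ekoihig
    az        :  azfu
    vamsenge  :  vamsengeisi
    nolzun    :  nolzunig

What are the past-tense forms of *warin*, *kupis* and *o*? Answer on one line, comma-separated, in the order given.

warinig, kupisfu, oisi

The suffix is conditioned by the final sound: -fu when the stem ends in a sibilant (*bewosos*, *az*); -ig when the stem ends in a non-sibilant consonant (*ekoih*, *nolzun*); -isi when the stem ends in a vowel (*zirfubo*, *vamsenge*).
The final sound of *warin* is /n/, which is a non-sibilant consonant, so the suffix is -ig, giving *warinig*.
*kupis*: final sound = /s/, a sibilant → -fu → *kupisfu*.
Since the final sound of *o* is /o/ (a vowel), it takes -isi, giving *oisi*.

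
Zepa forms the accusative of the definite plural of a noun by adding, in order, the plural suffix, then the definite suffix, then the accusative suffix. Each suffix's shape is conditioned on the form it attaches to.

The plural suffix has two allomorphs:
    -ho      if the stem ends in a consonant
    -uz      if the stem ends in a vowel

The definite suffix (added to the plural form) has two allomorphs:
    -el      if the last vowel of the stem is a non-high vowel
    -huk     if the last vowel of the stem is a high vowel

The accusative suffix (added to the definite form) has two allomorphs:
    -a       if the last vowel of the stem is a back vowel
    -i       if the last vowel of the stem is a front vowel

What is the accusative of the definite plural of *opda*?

opdauzhuka

Since the final sound of *opda* is /a/ (a vowel), it takes -uz, giving *opdauz*.
Since the last vowel of the plural form *opdauz* is /u/ (a high vowel), it takes -huk, giving *opdauzhuk*.
The last vowel of the definite form *opdauzhuk* is /u/, which is a back vowel, so the accusative suffix is -a, giving *opdauzhuka*.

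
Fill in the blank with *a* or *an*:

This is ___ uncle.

an

The indefinite article is chosen by the initial *sound* of the following word, not its spelling.
*uncle* begins with the sound /ʌ/ (u pronounced /ʌ/) — a vowel sound.
So the article is *an*: This is an uncle.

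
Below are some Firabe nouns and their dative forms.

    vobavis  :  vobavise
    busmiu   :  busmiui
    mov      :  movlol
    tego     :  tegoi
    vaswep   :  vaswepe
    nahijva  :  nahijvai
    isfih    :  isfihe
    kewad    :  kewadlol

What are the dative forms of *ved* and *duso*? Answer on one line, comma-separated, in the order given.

vedlol, dusoi

The alternation tracks the final sound of the stem — -e when the stem ends in a voiceless consonant (*vobavis*, *vaswep*, *isfih*); -lol when the stem ends in a voiced consonant (*mov*, *kewad*); -i when the stem ends in a vowel (*busmiu*, *tego*, *nahijva*).
The final sound of *ved* is /d/, which is a voiced consonant, so the suffix is -lol, giving *vedlol*.
Since the final sound of *duso* is /o/ (a vowel), it takes -i, giving *dusoi*.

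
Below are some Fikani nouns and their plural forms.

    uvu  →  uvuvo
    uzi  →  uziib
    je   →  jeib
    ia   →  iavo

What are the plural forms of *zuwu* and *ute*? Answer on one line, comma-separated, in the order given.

The alternation tracks the last vowel of the stem — -ib when the last vowel of the stem is a front vowel (*uzi*, *je*); -vo when the last vowel of the stem is a back vowel (*uvu*, *ia*).
*zuwu*: last vowel = /u/, a back vowel → -vo → *zuwuvo*.
The last vowel of *ute* is /e/, which is a front vowel, so the suffix is -ib, giving *uteib*.

zuwuvo, uteib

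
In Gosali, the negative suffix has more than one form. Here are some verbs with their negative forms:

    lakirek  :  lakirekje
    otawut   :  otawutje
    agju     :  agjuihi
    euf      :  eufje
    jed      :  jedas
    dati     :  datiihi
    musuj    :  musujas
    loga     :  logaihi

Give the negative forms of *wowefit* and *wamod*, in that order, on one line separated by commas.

Looking at the final sound of each stem: -je when the stem ends in a voiceless consonant (*lakirek*, *otawut*, *euf*); -as when the stem ends in a voiced consonant (*jed*, *musuj*); -ihi when the stem ends in a vowel (*agju*, *dati*, *loga*).
*wowefit* — final sound /t/ (a voiceless consonant) → -je → *wowefitje*.
The final sound of *wamod* is /d/, which is a voiced consonant, so the suffix is -as, giving *wamodas*.

wowefitje, wamodas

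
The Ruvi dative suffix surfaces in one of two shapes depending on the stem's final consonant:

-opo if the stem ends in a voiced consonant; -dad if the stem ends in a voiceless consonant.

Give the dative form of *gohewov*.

gohewovopo

The final consonant of *gohewov* is /v/, which is voiced, so the suffix is -opo, giving *gohewovopo*.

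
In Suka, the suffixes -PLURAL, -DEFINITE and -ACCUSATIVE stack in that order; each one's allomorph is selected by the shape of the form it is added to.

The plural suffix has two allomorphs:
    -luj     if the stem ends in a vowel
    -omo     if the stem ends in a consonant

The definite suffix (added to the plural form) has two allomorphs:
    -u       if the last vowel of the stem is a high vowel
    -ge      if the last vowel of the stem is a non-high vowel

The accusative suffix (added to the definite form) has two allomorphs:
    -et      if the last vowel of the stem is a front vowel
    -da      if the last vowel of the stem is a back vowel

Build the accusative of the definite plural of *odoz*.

The final sound of *odoz* is /z/, which is a consonant, so the plural suffix is -omo, giving *odozomo*.
Since the last vowel of the plural form *odozomo* is /o/ (a non-high vowel), it takes -ge, giving *odozomoge*.
The last vowel of the definite form *odozomoge* is /e/, which is a front vowel, so the accusative suffix is -et, giving *odozomogeet*.

odozomogeet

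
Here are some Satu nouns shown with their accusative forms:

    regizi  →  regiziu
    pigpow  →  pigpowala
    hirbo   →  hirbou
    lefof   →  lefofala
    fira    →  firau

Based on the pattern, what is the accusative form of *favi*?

The suffix is conditioned by the final sound: -ala when the stem ends in a consonant (*pigpow*, *lefof*); -u when the stem ends in a vowel (*regizi*, *hirbo*, *fira*).
Since the final sound of *favi* is /i/ (a vowel), it takes -u, giving *faviu*.

faviu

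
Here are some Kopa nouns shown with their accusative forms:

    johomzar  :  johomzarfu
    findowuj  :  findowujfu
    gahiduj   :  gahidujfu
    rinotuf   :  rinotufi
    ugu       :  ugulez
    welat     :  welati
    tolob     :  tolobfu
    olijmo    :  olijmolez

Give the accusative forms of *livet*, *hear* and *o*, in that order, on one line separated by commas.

liveti, hearfu, olez

The pattern is voicing of the final sound: -i when the stem ends in a voiceless consonant (*rinotuf*, *welat*); -fu when the stem ends in a voiced consonant (*johomzar*, *findowuj*, *gahiduj*, *tolob*); -lez when the stem ends in a vowel (*ugu*, *olijmo*).
Since the final sound of *livet* is /t/ (a voiceless consonant), it takes -i, giving *liveti*.
The final sound of *hear* is /r/, which is a voiced consonant, so the suffix is -fu, giving *hearfu*.
The final sound of *o* is /o/, which is a vowel, so the suffix is -lez, giving *olez*.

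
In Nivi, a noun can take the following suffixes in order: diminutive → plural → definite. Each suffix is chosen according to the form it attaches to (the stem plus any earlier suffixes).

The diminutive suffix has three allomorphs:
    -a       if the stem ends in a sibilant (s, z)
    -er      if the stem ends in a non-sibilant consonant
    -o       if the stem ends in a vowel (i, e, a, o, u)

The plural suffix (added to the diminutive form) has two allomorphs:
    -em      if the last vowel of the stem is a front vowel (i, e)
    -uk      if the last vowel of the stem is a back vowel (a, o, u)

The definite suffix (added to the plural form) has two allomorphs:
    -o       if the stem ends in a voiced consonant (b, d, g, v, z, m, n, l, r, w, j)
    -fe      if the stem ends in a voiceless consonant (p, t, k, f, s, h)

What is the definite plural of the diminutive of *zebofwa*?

*zebofwa*: final sound = /a/, a vowel → -o → *zebofwao*.
The diminutive form *zebofwao* — last vowel /o/ (a back vowel) → -uk → *zebofwaouk*.
The final consonant of the plural form *zebofwaouk* is /k/, which is voiceless, so the definite suffix is -fe, giving *zebofwaoukfe*.

zebofwaoukfe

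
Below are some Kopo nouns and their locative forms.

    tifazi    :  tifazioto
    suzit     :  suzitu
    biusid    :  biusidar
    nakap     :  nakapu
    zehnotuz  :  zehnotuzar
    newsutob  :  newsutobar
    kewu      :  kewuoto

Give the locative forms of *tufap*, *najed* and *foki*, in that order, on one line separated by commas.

tufapu, najedar, fokioto

Looking at the final sound of each stem: -u when the stem ends in a voiceless consonant (*suzit*, *nakap*); -ar when the stem ends in a voiced consonant (*biusid*, *zehnotuz*, *newsutob*); -oto when the stem ends in a vowel (*tifazi*, *kewu*).
The final sound of *tufap* is /p/, which is a voiceless consonant, so the suffix is -u, giving *tufapu*.
*najed* — final sound /d/ (a voiced consonant) → -ar → *najedar*.
*foki*: final sound = /i/, a vowel → -oto → *fokioto*.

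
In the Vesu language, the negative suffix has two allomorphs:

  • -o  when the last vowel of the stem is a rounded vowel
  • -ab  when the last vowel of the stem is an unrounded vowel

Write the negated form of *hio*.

The last vowel of *hio* is /o/, which is a rounded vowel, so the suffix is -o, giving *hioo*.

hioo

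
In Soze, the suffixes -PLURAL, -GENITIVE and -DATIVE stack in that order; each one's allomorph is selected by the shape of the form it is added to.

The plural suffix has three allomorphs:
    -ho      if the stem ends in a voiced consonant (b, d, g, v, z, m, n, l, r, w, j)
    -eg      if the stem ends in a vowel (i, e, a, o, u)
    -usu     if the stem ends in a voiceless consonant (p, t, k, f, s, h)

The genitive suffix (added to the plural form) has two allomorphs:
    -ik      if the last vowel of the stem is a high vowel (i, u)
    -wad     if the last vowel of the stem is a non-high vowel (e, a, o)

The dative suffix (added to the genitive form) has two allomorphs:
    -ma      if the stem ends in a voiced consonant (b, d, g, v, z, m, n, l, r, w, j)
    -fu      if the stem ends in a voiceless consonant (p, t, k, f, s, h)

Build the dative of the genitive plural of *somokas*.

*somokas*: final sound = /s/, a voiceless consonant → -usu → *somokasusu*.
The plural form *somokasusu*: last vowel = /u/, a high vowel → -ik → *somokasusuik*.
The final consonant of the genitive form *somokasusuik* is /k/, which is voiceless, so the dative suffix is -fu, giving *somokasusuikfu*.

somokasusuikfu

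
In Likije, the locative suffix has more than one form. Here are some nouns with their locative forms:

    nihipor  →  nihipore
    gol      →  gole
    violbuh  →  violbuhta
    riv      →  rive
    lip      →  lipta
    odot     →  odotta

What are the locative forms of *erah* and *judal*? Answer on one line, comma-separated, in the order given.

erahta, judale

The pattern is voicing of the final consonant: -ta when the stem ends in a voiceless consonant (*violbuh*, *lip*, *odot*); -e when the stem ends in a voiced consonant (*nihipor*, *gol*, *riv*).
*erah*: final consonant = /h/, voiceless → -ta → *erahta*.
*judal* — final consonant /l/ (voiced) → -e → *judale*.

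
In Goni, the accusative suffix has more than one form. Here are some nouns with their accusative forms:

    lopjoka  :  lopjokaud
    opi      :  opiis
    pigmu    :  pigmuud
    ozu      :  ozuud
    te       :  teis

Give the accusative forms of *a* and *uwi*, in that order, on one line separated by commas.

The pattern is front/back vowel harmony: -is when the last vowel of the stem is a front vowel (*opi*, *te*); -ud when the last vowel of the stem is a back vowel (*lopjoka*, *pigmu*, *ozu*).
*a*: last vowel = /a/, a back vowel → -ud → *aud*.
*uwi*: last vowel = /i/, a front vowel → -is → *uwiis*.

aud, uwiis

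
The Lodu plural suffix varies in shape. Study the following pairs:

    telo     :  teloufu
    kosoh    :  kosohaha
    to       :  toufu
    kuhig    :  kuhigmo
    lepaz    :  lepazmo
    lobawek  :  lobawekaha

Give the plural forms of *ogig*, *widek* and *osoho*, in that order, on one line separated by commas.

Looking at the final sound of each stem: -aha when the stem ends in a voiceless consonant (*kosoh*, *lobawek*); -mo when the stem ends in a voiced consonant (*kuhig*, *lepaz*); -ufu when the stem ends in a vowel (*telo*, *to*).
Since the final sound of *ogig* is /g/ (a voiced consonant), it takes -mo, giving *ogigmo*.
Since the final sound of *widek* is /k/ (a voiceless consonant), it takes -aha, giving *widekaha*.
*osoho*: final sound = /o/, a vowel → -ufu → *osohoufu*.

ogigmo, widekaha, osohoufu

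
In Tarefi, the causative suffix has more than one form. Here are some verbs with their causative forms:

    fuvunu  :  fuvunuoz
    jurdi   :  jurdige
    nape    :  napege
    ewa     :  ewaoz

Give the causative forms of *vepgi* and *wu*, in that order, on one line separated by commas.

Looking at the last vowel of each stem: -ge when the last vowel of the stem is a front vowel (*jurdi*, *nape*); -oz when the last vowel of the stem is a back vowel (*fuvunu*, *ewa*).
*vepgi*: last vowel = /i/, a front vowel → -ge → *vepgige*.
The last vowel of *wu* is /u/, which is a back vowel, so the suffix is -oz, giving *wuoz*.

vepgige, wuoz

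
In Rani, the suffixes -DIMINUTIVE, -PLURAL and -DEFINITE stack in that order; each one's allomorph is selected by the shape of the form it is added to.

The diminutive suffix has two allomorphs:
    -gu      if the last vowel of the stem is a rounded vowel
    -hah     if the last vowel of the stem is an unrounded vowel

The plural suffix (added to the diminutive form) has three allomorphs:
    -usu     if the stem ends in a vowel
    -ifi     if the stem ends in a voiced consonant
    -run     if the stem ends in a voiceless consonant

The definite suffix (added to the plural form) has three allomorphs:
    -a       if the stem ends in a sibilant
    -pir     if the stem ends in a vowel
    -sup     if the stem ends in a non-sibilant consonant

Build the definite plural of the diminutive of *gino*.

*gino* — last vowel /o/ (a rounded vowel) → -gu → *ginogu*.
The diminutive form *ginogu*: final sound = /u/, a vowel → -usu → *ginoguusu*.
Since the final sound of the plural form *ginoguusu* is /u/ (a vowel), it takes -pir, giving *ginoguusupir*.

ginoguusupir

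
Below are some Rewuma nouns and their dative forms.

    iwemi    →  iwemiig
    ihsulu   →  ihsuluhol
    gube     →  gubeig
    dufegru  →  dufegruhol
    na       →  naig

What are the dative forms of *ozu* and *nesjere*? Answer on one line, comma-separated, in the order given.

ozuhol, nesjereig

The alternation tracks the last vowel of the stem — -hol when the last vowel of the stem is a rounded vowel (*ihsulu*, *dufegru*); -ig when the last vowel of the stem is an unrounded vowel (*iwemi*, *gube*, *na*).
*ozu* — last vowel /u/ (a rounded vowel) → -hol → *ozuhol*.
*nesjere* — last vowel /e/ (an unrounded vowel) → -ig → *nesjereig*.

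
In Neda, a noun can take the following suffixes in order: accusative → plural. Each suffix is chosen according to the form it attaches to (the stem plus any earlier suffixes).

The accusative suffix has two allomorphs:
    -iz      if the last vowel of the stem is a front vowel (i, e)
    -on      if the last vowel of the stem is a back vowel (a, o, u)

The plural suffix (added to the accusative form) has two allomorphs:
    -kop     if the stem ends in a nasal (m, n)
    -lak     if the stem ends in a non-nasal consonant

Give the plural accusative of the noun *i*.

iizlak

*i* — last vowel /i/ (a front vowel) → -iz → *iiz*.
Since the final consonant of the accusative form *iiz* is /z/ (non-nasal), it takes -lak, giving *iizlak*.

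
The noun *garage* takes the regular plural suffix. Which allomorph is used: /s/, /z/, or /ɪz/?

/ɪz/

The stem *garage* ends in a sibilant (/s, z, ʃ, ʒ, tʃ, dʒ/).
The plural suffix surfaces as /ɪz/ after sibilants, /s/ after other voiceless consonants, and /z/ after other voiced sounds.
So the plural -s on *garage* is pronounced /ɪz/.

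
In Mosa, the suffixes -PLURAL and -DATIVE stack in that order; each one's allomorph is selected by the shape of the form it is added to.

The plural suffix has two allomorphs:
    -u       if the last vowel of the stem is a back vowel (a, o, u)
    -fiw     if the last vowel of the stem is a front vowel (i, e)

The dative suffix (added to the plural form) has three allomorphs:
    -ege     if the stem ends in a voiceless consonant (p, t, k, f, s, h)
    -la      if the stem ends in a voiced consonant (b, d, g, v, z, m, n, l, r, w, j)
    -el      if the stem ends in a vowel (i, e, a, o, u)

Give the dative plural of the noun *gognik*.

gognikfiwla

Since the last vowel of *gognik* is /i/ (a front vowel), it takes -fiw, giving *gognikfiw*.
The final sound of the plural form *gognikfiw* is /w/, which is a voiced consonant, so the dative suffix is -la, giving *gognikfiwla*.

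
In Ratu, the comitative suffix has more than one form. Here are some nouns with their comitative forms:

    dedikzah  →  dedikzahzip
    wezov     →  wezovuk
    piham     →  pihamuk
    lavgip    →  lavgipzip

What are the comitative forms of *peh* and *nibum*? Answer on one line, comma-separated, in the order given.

The pattern is voicing of the final consonant: -zip when the stem ends in a voiceless consonant (*dedikzah*, *lavgip*); -uk when the stem ends in a voiced consonant (*wezov*, *piham*).
*peh*: final consonant = /h/, voiceless → -zip → *pehzip*.
*nibum*: final consonant = /m/, voiced → -uk → *nibumuk*.

pehzip, nibumuk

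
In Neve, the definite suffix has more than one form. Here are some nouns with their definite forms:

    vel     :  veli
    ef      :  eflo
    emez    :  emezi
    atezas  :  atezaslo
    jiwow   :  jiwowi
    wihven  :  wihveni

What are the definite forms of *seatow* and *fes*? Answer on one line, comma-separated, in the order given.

The pattern is voicing of the final consonant: -lo when the stem ends in a voiceless consonant (*ef*, *atezas*); -i when the stem ends in a voiced consonant (*vel*, *emez*, *jiwow*, *wihven*).
The final consonant of *seatow* is /w/, which is voiced, so the suffix is -i, giving *seatowi*.
The final consonant of *fes* is /s/, which is voiceless, so the suffix is -lo, giving *feslo*.

seatowi, feslo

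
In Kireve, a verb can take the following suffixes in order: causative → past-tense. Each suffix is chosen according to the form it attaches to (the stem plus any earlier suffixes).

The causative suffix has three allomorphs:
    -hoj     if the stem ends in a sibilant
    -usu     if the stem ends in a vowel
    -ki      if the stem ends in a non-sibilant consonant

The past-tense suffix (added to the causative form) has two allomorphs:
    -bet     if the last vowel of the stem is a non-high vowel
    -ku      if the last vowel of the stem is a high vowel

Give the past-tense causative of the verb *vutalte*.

vutalteusuku

*vutalte*: final sound = /e/, a vowel → -usu → *vutalteusu*.
Since the last vowel of the causative form *vutalteusu* is /u/ (a high vowel), it takes -ku, giving *vutalteusuku*.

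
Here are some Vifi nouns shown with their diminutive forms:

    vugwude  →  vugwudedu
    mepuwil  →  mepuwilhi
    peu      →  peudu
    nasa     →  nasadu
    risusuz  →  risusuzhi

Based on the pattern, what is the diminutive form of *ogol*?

ogolhi

The suffix is conditioned by the final sound: -hi when the stem ends in a consonant (*mepuwil*, *risusuz*); -du when the stem ends in a vowel (*vugwude*, *peu*, *nasa*).
Since the final sound of *ogol* is /l/ (a consonant), it takes -hi, giving *ogolhi*.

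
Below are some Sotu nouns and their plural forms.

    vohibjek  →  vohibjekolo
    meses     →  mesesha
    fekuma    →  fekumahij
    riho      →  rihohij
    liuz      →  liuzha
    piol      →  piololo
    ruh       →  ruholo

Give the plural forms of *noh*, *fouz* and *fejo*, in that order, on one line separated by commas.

The suffix is conditioned by the final sound: -ha when the stem ends in a sibilant (*meses*, *liuz*); -olo when the stem ends in a non-sibilant consonant (*vohibjek*, *piol*, *ruh*); -hij when the stem ends in a vowel (*fekuma*, *riho*).
The final sound of *noh* is /h/, which is a non-sibilant consonant, so the suffix is -olo, giving *noholo*.
*fouz*: final sound = /z/, a sibilant → -ha → *fouzha*.
*fejo* — final sound /o/ (a vowel) → -hij → *fejohij*.

noholo, fouzha, fejohij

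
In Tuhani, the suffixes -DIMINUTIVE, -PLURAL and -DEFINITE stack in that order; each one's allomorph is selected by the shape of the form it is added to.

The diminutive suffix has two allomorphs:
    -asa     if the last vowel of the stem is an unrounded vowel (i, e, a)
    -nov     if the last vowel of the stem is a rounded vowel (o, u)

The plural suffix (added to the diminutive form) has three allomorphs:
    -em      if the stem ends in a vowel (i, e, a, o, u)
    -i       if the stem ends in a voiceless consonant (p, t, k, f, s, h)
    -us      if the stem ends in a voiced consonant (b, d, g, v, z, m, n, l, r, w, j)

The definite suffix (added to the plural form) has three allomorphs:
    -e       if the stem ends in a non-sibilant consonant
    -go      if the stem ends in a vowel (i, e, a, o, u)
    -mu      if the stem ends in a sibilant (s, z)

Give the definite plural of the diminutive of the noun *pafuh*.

The last vowel of *pafuh* is /u/, which is a rounded vowel, so the diminutive suffix is -nov, giving *pafuhnov*.
The final sound of the diminutive form *pafuhnov* is /v/, which is a voiced consonant, so the plural suffix is -us, giving *pafuhnovus*.
Since the final sound of the plural form *pafuhnovus* is /s/ (a sibilant), it takes -mu, giving *pafuhnovusmu*.

pafuhnovusmu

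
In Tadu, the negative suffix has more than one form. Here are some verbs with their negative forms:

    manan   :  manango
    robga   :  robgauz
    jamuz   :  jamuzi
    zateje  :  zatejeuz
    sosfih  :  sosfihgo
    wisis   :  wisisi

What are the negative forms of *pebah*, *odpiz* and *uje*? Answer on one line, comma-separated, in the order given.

pebahgo, odpizi, ujeuz

The alternation tracks the final sound of the stem — -i when the stem ends in a sibilant (*jamuz*, *wisis*); -go when the stem ends in a non-sibilant consonant (*manan*, *sosfih*); -uz when the stem ends in a vowel (*robga*, *zateje*).
*pebah*: final sound = /h/, a non-sibilant consonant → -go → *pebahgo*.
*odpiz*: final sound = /z/, a sibilant → -i → *odpizi*.
*uje* — final sound /e/ (a vowel) → -uz → *ujeuz*.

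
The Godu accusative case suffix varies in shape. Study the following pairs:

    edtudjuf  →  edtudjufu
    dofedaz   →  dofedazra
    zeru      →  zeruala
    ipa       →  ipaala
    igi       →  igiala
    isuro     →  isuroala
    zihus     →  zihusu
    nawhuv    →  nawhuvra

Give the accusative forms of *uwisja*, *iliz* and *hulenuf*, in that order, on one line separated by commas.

The pattern is voicing of the final sound: -u when the stem ends in a voiceless consonant (*edtudjuf*, *zihus*); -ra when the stem ends in a voiced consonant (*dofedaz*, *nawhuv*); -ala when the stem ends in a vowel (*zeru*, *ipa*, *igi*, *isuro*).
*uwisja*: final sound = /a/, a vowel → -ala → *uwisjaala*.
*iliz* — final sound /z/ (a voiced consonant) → -ra → *ilizra*.
Since the final sound of *hulenuf* is /f/ (a voiceless consonant), it takes -u, giving *hulenufu*.

uwisjaala, ilizra, hulenufu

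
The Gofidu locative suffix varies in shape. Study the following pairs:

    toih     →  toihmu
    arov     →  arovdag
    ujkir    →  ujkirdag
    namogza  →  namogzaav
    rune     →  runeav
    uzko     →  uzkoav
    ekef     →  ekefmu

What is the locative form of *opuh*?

The suffix is conditioned by the final sound: -mu when the stem ends in a voiceless consonant (*toih*, *ekef*); -dag when the stem ends in a voiced consonant (*arov*, *ujkir*); -av when the stem ends in a vowel (*namogza*, *rune*, *uzko*).
*opuh*: final sound = /h/, a voiceless consonant → -mu → *opuhmu*.

opuhmu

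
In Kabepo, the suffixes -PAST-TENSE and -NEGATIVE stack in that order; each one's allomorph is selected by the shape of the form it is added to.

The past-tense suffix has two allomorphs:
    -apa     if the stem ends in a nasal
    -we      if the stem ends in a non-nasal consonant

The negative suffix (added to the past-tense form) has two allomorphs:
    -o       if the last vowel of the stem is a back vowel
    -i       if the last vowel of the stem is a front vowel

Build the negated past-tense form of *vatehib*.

Since the final consonant of *vatehib* is /b/ (non-nasal), it takes -we, giving *vatehibwe*.
The past-tense form *vatehibwe* — last vowel /e/ (a front vowel) → -i → *vatehibwei*.

vatehibwei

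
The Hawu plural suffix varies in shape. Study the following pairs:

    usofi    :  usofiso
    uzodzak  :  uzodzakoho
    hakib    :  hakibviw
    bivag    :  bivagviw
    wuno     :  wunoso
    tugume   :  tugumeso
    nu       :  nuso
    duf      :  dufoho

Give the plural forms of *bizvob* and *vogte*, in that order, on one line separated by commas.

Looking at the final sound of each stem: -oho when the stem ends in a voiceless consonant (*uzodzak*, *duf*); -viw when the stem ends in a voiced consonant (*hakib*, *bivag*); -so when the stem ends in a vowel (*usofi*, *wuno*, *tugume*, *nu*).
*bizvob*: final sound = /b/, a voiced consonant → -viw → *bizvobviw*.
*vogte* — final sound /e/ (a vowel) → -so → *vogteso*.

bizvobviw, vogteso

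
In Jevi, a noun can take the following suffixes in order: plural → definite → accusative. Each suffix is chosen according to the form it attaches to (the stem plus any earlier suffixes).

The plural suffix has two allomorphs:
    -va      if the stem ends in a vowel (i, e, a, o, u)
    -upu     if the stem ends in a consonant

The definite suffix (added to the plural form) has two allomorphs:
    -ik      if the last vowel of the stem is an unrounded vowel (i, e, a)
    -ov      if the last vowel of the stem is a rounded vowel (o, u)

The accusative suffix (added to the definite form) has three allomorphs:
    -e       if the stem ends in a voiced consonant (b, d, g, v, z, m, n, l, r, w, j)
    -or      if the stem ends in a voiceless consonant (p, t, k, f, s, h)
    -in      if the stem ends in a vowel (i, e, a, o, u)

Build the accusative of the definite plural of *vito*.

vitovaikor

*vito* — final sound /o/ (a vowel) → -va → *vitova*.
Since the last vowel of the plural form *vitova* is /a/ (an unrounded vowel), it takes -ik, giving *vitovaik*.
The definite form *vitovaik*: final sound = /k/, a voiceless consonant → -or → *vitovaikor*.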